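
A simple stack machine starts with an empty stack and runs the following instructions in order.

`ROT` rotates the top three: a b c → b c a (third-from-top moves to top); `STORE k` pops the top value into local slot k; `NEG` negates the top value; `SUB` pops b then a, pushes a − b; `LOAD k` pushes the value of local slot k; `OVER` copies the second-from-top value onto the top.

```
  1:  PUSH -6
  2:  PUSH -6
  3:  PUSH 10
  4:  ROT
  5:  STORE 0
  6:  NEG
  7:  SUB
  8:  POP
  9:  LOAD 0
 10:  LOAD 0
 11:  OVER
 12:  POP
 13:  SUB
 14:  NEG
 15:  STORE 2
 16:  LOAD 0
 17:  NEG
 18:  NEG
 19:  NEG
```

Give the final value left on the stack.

PUSH -6 -> -6
PUSH -6 -> -6 -6
PUSH 10 -> -6 -6 10
ROT     -> -6 10 -6
STORE 0 -> -6 10
NEG     -> -6 -10
SUB     -> 4
POP     -> (empty)
LOAD 0  -> -6
LOAD 0  -> -6 -6
OVER    -> -6 -6 -6
POP     -> -6 -6
SUB     -> 0
NEG     -> 0
STORE 2 -> (empty)
LOAD 0  -> -6
NEG     -> 6
NEG     -> -6
NEG     -> 6

6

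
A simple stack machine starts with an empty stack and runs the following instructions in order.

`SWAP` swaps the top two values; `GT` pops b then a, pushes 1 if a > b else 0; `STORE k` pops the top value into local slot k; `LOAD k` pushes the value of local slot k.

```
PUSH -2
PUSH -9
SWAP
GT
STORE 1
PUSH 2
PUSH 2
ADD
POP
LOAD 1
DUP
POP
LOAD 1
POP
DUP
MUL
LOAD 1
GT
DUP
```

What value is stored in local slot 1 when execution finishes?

0

PUSH -2  -2
PUSH -9  -2 -9
SWAP     -9 -2
GT       0
STORE 1  (empty)
PUSH 2   2
PUSH 2   2 2
ADD      4
POP      (empty)
LOAD 1   0
DUP      0 0
POP      0
LOAD 1   0 0
POP      0
DUP      0 0
MUL      0
LOAD 1   0 0
GT       0
DUP      0 0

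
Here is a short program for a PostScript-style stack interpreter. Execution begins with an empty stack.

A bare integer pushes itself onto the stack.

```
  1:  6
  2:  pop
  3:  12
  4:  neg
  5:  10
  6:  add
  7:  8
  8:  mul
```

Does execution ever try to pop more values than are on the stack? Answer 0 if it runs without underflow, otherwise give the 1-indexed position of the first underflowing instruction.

0

6   -> [6]
pop -> []
12  -> [12]
neg -> [-12]
10  -> [-12, 10]
add -> [-2]
8   -> [-2, 8]
mul -> [-16]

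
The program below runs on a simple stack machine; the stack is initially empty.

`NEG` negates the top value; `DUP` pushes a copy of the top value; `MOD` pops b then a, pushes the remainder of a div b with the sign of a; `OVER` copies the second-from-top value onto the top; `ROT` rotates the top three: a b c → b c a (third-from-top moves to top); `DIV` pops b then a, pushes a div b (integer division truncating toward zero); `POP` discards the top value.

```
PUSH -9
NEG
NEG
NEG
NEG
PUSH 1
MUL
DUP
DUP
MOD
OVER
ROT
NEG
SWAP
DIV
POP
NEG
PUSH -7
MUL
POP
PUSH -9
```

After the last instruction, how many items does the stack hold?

1

PUSH -9 → [-9]
NEG     → [9]
NEG     → [-9]
NEG     → [9]
NEG     → [-9]
PUSH 1  → [-9, 1]
MUL     → [-9]
DUP     → [-9, -9]
DUP     → [-9, -9, -9]
MOD     → [-9, 0]
OVER    → [-9, 0, -9]
ROT     → [0, -9, -9]
NEG     → [0, -9, 9]
SWAP    → [0, 9, -9]
DIV     → [0, -1]
POP     → [0]
NEG     → [0]
PUSH -7 → [0, -7]
MUL     → [0]
POP     → []
PUSH -9 → [-9]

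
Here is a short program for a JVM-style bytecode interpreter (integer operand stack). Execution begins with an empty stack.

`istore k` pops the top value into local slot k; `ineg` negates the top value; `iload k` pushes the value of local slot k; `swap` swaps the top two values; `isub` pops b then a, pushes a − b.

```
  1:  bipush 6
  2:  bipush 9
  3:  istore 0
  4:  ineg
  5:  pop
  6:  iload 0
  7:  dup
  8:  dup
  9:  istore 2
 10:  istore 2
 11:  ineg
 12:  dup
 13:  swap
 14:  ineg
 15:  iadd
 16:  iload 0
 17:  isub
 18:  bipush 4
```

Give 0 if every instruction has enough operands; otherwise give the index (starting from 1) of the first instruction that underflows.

bipush 6 → [6]
bipush 9 → [6, 9]
istore 0 → [6]
ineg     → [-6]
pop      → []
iload 0  → [9]
dup      → [9, 9]
dup      → [9, 9, 9]
istore 2 → [9, 9]
istore 2 → [9]
ineg     → [-9]
dup      → [-9, -9]
swap     → [-9, -9]
ineg     → [-9, 9]
iadd     → [0]
iload 0  → [0, 9]
isub     → [-9]
bipush 4 → [-9, 4]

0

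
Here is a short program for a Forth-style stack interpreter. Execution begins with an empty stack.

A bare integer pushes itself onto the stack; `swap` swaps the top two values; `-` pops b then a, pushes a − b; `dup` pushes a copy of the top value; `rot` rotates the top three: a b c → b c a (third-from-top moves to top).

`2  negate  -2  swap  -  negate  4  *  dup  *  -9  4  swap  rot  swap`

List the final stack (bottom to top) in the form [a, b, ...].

[4, 0, -9]

2      : 2
negate : -2
-2     : -2 -2
swap   : -2 -2
-      : 0
negate : 0
4      : 0 4
*      : 0
dup    : 0 0
*      : 0
-9     : 0 -9
4      : 0 -9 4
swap   : 0 4 -9
rot    : 4 -9 0
swap   : 4 0 -9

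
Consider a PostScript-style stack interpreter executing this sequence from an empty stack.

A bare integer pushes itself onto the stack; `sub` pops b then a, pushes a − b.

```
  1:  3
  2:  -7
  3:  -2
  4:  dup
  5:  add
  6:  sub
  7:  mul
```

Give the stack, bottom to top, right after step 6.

3   → 3
-7  → 3 -7
-2  → 3 -7 -2
dup → 3 -7 -2 -2
add → 3 -7 -4
sub → 3 -3

[3, -3]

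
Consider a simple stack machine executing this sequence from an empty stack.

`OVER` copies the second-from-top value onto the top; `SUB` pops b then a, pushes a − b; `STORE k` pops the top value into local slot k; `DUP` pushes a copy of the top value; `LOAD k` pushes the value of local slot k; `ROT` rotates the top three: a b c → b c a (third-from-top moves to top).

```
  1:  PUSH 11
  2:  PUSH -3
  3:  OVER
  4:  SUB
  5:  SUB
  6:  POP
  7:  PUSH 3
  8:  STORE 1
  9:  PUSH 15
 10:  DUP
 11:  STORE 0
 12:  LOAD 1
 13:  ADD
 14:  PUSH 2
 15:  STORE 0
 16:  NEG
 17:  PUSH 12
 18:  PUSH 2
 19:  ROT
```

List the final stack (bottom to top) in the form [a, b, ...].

PUSH 11  11
PUSH -3  11 -3
OVER     11 -3 11
SUB      11 -14
SUB      25
POP      (empty)
PUSH 3   3
STORE 1  (empty)
PUSH 15  15
DUP      15 15
STORE 0  15
LOAD 1   15 3
ADD      18
PUSH 2   18 2
STORE 0  18
NEG      -18
PUSH 12  -18 12
PUSH 2   -18 12 2
ROT      12 2 -18

[12, 2, -18]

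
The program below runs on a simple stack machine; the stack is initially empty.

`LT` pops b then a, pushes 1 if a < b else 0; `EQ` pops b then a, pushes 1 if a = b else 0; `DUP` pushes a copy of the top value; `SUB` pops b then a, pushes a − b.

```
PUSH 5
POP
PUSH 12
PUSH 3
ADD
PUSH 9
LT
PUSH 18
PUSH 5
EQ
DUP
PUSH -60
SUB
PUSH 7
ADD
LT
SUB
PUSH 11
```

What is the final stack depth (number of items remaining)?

PUSH 5    5
POP       (empty)
PUSH 12   12
PUSH 3    12 3
ADD       15
PUSH 9    15 9
LT        0
PUSH 18   0 18
PUSH 5    0 18 5
EQ        0 0
DUP       0 0 0
PUSH -60  0 0 0 -60
SUB       0 0 60
PUSH 7    0 0 60 7
ADD       0 0 67
LT        0 1
SUB       -1
PUSH 11   -1 11

2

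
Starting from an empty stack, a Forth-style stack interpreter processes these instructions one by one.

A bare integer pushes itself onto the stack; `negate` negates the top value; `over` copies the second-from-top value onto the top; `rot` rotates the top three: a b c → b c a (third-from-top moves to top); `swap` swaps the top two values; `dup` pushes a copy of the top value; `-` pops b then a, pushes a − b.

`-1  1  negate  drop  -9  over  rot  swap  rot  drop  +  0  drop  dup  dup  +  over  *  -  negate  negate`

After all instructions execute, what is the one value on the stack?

-10

-1     -> -1
1      -> -1 1
negate -> -1 -1
drop   -> -1
-9     -> -1 -9
over   -> -1 -9 -1
rot    -> -9 -1 -1
swap   -> -9 -1 -1
rot    -> -1 -1 -9
drop   -> -1 -1
+      -> -2
0      -> -2 0
drop   -> -2
dup    -> -2 -2
dup    -> -2 -2 -2
+      -> -2 -4
over   -> -2 -4 -2
*      -> -2 8
-      -> -10
negate -> 10
negate -> -10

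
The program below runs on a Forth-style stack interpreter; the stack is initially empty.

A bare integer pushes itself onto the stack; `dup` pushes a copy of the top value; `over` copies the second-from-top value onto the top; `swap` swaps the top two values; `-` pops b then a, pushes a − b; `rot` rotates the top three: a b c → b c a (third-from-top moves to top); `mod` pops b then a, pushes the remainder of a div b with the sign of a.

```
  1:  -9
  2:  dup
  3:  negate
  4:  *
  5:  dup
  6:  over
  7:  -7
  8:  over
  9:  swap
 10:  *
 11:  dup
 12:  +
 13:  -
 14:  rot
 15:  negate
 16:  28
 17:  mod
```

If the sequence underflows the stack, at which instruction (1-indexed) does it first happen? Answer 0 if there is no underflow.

-9     -> -9
dup    -> -9 -9
negate -> -9 9
*      -> -81
dup    -> -81 -81
over   -> -81 -81 -81
-7     -> -81 -81 -81 -7
over   -> -81 -81 -81 -7 -81
swap   -> -81 -81 -81 -81 -7
*      -> -81 -81 -81 567
dup    -> -81 -81 -81 567 567
+      -> -81 -81 -81 1134
-      -> -81 -81 -1215
rot    -> -81 -1215 -81
negate -> -81 -1215 81
28     -> -81 -1215 81 28
mod    -> -81 -1215 25

0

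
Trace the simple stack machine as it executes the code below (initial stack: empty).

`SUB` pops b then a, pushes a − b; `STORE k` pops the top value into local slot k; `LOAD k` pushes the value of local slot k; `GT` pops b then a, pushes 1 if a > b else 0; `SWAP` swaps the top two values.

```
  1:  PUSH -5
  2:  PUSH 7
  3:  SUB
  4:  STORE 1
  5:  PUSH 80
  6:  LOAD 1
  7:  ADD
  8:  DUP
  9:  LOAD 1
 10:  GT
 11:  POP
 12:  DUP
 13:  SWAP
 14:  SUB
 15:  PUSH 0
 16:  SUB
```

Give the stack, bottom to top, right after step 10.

[68, 1]

PUSH -5 -> -5
PUSH 7  -> -5 7
SUB     -> -12
STORE 1 -> (empty)
PUSH 80 -> 80
LOAD 1  -> 80 -12
ADD     -> 68
DUP     -> 68 68
LOAD 1  -> 68 68 -12
GT      -> 68 1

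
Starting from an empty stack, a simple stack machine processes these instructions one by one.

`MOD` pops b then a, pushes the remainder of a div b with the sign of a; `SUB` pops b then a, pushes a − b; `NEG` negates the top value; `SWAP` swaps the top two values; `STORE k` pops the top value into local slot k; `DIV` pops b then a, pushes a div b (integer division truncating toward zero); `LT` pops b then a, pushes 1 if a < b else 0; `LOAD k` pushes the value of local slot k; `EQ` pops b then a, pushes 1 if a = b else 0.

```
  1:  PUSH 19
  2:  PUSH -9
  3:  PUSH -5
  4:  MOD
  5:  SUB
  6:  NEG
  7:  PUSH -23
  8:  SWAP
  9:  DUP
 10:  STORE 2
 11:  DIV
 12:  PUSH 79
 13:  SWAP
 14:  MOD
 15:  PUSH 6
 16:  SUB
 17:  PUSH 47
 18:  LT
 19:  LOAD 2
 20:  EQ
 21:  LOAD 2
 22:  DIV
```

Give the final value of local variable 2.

-23

PUSH 19  -> [19]
PUSH -9  -> [19, -9]
PUSH -5  -> [19, -9, -5]
MOD      -> [19, -4]
SUB      -> [23]
NEG      -> [-23]
PUSH -23 -> [-23, -23]
SWAP     -> [-23, -23]
DUP      -> [-23, -23, -23]
STORE 2  -> [-23, -23]
DIV      -> [1]
PUSH 79  -> [1, 79]
SWAP     -> [79, 1]
MOD      -> [0]
PUSH 6   -> [0, 6]
SUB      -> [-6]
PUSH 47  -> [-6, 47]
LT       -> [1]
LOAD 2   -> [1, -23]
EQ       -> [0]
LOAD 2   -> [0, -23]
DIV      -> [0]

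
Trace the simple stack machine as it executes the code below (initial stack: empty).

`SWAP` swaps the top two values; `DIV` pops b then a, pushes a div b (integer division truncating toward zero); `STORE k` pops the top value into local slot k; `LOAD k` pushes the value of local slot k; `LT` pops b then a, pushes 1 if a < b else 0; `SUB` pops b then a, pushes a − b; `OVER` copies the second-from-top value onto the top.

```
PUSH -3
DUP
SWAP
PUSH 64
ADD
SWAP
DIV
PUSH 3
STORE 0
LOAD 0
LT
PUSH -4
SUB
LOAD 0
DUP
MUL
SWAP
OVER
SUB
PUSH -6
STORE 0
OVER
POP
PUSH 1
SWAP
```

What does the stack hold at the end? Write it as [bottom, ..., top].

PUSH -3 -> -3
DUP     -> -3 -3
SWAP    -> -3 -3
PUSH 64 -> -3 -3 64
ADD     -> -3 61
SWAP    -> 61 -3
DIV     -> -20
PUSH 3  -> -20 3
STORE 0 -> -20
LOAD 0  -> -20 3
LT      -> 1
PUSH -4 -> 1 -4
SUB     -> 5
LOAD 0  -> 5 3
DUP     -> 5 3 3
MUL     -> 5 9
SWAP    -> 9 5
OVER    -> 9 5 9
SUB     -> 9 -4
PUSH -6 -> 9 -4 -6
STORE 0 -> 9 -4
OVER    -> 9 -4 9
POP     -> 9 -4
PUSH 1  -> 9 -4 1
SWAP    -> 9 1 -4

[9, 1, -4]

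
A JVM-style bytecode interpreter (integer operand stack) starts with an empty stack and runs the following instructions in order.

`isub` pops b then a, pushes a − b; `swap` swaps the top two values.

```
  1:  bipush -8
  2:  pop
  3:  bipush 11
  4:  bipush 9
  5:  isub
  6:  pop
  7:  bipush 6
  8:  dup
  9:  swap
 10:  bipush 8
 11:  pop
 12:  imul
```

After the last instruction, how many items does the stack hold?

bipush -8 → [-8]
pop       → []
bipush 11 → [11]
bipush 9  → [11, 9]
isub      → [2]
pop       → []
bipush 6  → [6]
dup       → [6, 6]
swap      → [6, 6]
bipush 8  → [6, 6, 8]
pop       → [6, 6]
imul      → [36]

1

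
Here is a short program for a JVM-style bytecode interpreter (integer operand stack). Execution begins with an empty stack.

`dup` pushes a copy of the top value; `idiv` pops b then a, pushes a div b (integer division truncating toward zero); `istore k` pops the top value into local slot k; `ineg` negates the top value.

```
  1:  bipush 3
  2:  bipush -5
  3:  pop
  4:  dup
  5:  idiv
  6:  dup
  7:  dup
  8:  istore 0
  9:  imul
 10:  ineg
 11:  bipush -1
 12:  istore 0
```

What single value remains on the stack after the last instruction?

bipush 3  -> 3
bipush -5 -> 3 -5
pop       -> 3
dup       -> 3 3
idiv      -> 1
dup       -> 1 1
dup       -> 1 1 1
istore 0  -> 1 1
imul      -> 1
ineg      -> -1
bipush -1 -> -1 -1
istore 0  -> -1

-1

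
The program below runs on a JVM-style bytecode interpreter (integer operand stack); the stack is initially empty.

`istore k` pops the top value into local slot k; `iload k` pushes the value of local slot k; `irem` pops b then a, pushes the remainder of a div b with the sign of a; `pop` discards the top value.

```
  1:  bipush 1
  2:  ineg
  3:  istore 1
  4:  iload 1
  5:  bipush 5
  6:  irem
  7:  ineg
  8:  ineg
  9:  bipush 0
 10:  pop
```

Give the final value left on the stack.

-1

bipush 1 -> 1
ineg     -> -1
istore 1 -> (empty)
iload 1  -> -1
bipush 5 -> -1 5
irem     -> -1
ineg     -> 1
ineg     -> -1
bipush 0 -> -1 0
pop      -> -1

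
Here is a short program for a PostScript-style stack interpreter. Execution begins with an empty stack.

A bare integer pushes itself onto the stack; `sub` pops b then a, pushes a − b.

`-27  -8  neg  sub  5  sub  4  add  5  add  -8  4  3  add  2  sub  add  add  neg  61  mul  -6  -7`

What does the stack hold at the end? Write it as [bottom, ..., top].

-27 → [-27]
-8  → [-27, -8]
neg → [-27, 8]
sub → [-35]
5   → [-35, 5]
sub → [-40]
4   → [-40, 4]
add → [-36]
5   → [-36, 5]
add → [-31]
-8  → [-31, -8]
4   → [-31, -8, 4]
3   → [-31, -8, 4, 3]
add → [-31, -8, 7]
2   → [-31, -8, 7, 2]
sub → [-31, -8, 5]
add → [-31, -3]
add → [-34]
neg → [34]
61  → [34, 61]
mul → [2074]
-6  → [2074, -6]
-7  → [2074, -6, -7]

[2074, -6, -7]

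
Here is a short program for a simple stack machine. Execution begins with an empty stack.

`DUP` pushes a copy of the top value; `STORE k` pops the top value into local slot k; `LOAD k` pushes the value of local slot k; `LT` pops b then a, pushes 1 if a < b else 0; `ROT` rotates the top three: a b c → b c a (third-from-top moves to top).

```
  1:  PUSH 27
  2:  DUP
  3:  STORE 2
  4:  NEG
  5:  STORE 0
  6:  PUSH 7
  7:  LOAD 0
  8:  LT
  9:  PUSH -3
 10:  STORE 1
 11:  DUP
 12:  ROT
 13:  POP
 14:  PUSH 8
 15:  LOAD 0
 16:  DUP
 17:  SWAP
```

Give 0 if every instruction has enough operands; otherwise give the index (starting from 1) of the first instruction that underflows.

PUSH 27  27
DUP      27 27
STORE 2  27
NEG      -27
STORE 0  (empty)
PUSH 7   7
LOAD 0   7 -27
LT       0
PUSH -3  0 -3
STORE 1  0
DUP      0 0
ROT  — needs 3 operands, stack has 2 → underflow

12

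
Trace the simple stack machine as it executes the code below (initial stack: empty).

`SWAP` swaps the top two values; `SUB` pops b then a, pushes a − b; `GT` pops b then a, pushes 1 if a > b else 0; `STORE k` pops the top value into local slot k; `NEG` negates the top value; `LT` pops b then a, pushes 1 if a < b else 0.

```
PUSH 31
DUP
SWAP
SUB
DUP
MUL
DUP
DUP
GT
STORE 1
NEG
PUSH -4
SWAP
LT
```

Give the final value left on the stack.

PUSH 31 : [31]
DUP     : [31, 31]
SWAP    : [31, 31]
SUB     : [0]
DUP     : [0, 0]
MUL     : [0]
DUP     : [0, 0]
DUP     : [0, 0, 0]
GT      : [0, 0]
STORE 1 : [0]
NEG     : [0]
PUSH -4 : [0, -4]
SWAP    : [-4, 0]
LT      : [1]

1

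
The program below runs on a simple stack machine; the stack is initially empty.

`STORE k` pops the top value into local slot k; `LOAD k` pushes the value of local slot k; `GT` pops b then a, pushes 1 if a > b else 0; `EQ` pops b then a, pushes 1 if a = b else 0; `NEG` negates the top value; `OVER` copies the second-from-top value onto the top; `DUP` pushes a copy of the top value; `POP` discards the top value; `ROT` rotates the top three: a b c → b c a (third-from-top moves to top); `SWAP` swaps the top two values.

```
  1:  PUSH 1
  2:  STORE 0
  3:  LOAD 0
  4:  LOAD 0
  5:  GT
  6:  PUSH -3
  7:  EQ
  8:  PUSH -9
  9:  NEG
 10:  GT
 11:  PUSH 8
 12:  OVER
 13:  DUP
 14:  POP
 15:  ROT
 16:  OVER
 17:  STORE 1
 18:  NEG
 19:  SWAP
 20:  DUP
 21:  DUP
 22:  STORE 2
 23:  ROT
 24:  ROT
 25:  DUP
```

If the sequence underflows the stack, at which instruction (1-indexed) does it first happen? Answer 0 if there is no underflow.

0

PUSH 1  : 1
STORE 0 : (empty)
LOAD 0  : 1
LOAD 0  : 1 1
GT      : 0
PUSH -3 : 0 -3
EQ      : 0
PUSH -9 : 0 -9
NEG     : 0 9
GT      : 0
PUSH 8  : 0 8
OVER    : 0 8 0
DUP     : 0 8 0 0
POP     : 0 8 0
ROT     : 8 0 0
OVER    : 8 0 0 0
STORE 1 : 8 0 0
NEG     : 8 0 0
SWAP    : 8 0 0
DUP     : 8 0 0 0
DUP     : 8 0 0 0 0
STORE 2 : 8 0 0 0
ROT     : 8 0 0 0
ROT     : 8 0 0 0
DUP     : 8 0 0 0 0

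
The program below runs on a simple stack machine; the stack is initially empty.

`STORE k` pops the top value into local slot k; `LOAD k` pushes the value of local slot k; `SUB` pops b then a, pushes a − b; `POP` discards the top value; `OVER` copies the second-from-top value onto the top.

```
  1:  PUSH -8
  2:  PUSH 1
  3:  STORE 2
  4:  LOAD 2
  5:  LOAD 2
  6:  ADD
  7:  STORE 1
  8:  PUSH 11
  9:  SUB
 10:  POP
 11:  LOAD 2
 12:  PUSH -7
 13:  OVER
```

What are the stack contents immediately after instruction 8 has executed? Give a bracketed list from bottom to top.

PUSH -8 : [-8]
PUSH 1  : [-8, 1]
STORE 2 : [-8]
LOAD 2  : [-8, 1]
LOAD 2  : [-8, 1, 1]
ADD     : [-8, 2]
STORE 1 : [-8]
PUSH 11 : [-8, 11]

[-8, 11]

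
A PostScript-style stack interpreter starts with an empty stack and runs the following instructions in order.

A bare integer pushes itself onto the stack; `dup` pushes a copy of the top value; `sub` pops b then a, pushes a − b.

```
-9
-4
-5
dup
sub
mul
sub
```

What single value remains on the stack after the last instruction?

-9

-9   [-9]
-4   [-9, -4]
-5   [-9, -4, -5]
dup  [-9, -4, -5, -5]
sub  [-9, -4, 0]
mul  [-9, 0]
sub  [-9]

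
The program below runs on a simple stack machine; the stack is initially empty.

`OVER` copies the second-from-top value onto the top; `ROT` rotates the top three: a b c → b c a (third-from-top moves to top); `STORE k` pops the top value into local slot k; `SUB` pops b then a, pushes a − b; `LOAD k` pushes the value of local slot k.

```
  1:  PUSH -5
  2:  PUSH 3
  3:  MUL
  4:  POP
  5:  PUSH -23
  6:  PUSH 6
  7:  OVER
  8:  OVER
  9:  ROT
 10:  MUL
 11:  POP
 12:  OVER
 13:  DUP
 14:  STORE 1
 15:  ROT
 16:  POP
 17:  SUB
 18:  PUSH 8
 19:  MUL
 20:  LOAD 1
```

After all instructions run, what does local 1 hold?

PUSH -5   -5
PUSH 3    -5 3
MUL       -15
POP       (empty)
PUSH -23  -23
PUSH 6    -23 6
OVER      -23 6 -23
OVER      -23 6 -23 6
ROT       -23 -23 6 6
MUL       -23 -23 36
POP       -23 -23
OVER      -23 -23 -23
DUP       -23 -23 -23 -23
STORE 1   -23 -23 -23
ROT       -23 -23 -23
POP       -23 -23
SUB       0
PUSH 8    0 8
MUL       0
LOAD 1    0 -23

-23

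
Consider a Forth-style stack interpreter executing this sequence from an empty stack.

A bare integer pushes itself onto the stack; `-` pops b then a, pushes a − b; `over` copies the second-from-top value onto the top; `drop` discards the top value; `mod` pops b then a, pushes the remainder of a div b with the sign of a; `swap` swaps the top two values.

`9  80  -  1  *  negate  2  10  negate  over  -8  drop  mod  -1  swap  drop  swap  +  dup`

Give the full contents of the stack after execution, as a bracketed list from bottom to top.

[71, 1, 1]

9      → 9
80     → 9 80
-      → -71
1      → -71 1
*      → -71
negate → 71
2      → 71 2
10     → 71 2 10
negate → 71 2 -10
over   → 71 2 -10 2
-8     → 71 2 -10 2 -8
drop   → 71 2 -10 2
mod    → 71 2 0
-1     → 71 2 0 -1
swap   → 71 2 -1 0
drop   → 71 2 -1
swap   → 71 -1 2
+      → 71 1
dup    → 71 1 1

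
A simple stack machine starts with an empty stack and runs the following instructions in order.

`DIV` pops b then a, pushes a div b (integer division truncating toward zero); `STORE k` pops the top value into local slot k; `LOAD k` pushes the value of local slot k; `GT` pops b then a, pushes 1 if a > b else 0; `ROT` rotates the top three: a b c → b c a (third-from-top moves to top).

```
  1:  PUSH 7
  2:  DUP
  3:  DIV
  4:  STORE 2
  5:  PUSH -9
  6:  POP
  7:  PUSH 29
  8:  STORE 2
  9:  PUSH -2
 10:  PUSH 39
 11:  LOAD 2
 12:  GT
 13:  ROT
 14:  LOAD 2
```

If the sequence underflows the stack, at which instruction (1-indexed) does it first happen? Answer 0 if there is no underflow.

13

PUSH 7  : [7]
DUP     : [7, 7]
DIV     : [1]
STORE 2 : []
PUSH -9 : [-9]
POP     : []
PUSH 29 : [29]
STORE 2 : []
PUSH -2 : [-2]
PUSH 39 : [-2, 39]
LOAD 2  : [-2, 39, 29]
GT      : [-2, 1]
ROT  — needs 3 operands, stack has 2 → underflow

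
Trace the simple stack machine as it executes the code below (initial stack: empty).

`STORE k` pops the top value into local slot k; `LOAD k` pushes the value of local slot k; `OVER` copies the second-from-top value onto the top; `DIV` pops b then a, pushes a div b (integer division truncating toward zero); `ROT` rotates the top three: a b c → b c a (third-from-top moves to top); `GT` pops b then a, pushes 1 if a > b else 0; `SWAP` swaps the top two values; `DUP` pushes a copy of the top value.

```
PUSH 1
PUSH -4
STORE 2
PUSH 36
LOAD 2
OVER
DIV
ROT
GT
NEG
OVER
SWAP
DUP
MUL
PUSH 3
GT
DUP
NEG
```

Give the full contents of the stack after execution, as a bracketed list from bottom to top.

PUSH 1  → [1]
PUSH -4 → [1, -4]
STORE 2 → [1]
PUSH 36 → [1, 36]
LOAD 2  → [1, 36, -4]
OVER    → [1, 36, -4, 36]
DIV     → [1, 36, 0]
ROT     → [36, 0, 1]
GT      → [36, 0]
NEG     → [36, 0]
OVER    → [36, 0, 36]
SWAP    → [36, 36, 0]
DUP     → [36, 36, 0, 0]
MUL     → [36, 36, 0]
PUSH 3  → [36, 36, 0, 3]
GT      → [36, 36, 0]
DUP     → [36, 36, 0, 0]
NEG     → [36, 36, 0, 0]

[36, 36, 0, 0]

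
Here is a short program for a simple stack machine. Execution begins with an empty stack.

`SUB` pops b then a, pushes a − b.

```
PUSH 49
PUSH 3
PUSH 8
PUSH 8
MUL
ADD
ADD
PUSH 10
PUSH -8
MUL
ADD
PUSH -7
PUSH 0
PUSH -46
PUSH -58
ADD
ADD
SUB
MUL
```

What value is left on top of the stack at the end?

PUSH 49  -> 49
PUSH 3   -> 49 3
PUSH 8   -> 49 3 8
PUSH 8   -> 49 3 8 8
MUL      -> 49 3 64
ADD      -> 49 67
ADD      -> 116
PUSH 10  -> 116 10
PUSH -8  -> 116 10 -8
MUL      -> 116 -80
ADD      -> 36
PUSH -7  -> 36 -7
PUSH 0   -> 36 -7 0
PUSH -46 -> 36 -7 0 -46
PUSH -58 -> 36 -7 0 -46 -58
ADD      -> 36 -7 0 -104
ADD      -> 36 -7 -104
SUB      -> 36 97
MUL      -> 3492

3492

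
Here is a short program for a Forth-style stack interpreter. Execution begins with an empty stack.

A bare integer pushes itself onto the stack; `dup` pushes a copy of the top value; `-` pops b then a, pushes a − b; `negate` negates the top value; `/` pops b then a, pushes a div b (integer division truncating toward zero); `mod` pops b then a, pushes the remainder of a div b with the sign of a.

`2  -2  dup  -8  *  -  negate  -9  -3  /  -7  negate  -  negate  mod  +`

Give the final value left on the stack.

2       2
-2      2 -2
dup     2 -2 -2
-8      2 -2 -2 -8
*       2 -2 16
-       2 -18
negate  2 18
-9      2 18 -9
-3      2 18 -9 -3
/       2 18 3
-7      2 18 3 -7
negate  2 18 3 7
-       2 18 -4
negate  2 18 4
mod     2 2
+       4

4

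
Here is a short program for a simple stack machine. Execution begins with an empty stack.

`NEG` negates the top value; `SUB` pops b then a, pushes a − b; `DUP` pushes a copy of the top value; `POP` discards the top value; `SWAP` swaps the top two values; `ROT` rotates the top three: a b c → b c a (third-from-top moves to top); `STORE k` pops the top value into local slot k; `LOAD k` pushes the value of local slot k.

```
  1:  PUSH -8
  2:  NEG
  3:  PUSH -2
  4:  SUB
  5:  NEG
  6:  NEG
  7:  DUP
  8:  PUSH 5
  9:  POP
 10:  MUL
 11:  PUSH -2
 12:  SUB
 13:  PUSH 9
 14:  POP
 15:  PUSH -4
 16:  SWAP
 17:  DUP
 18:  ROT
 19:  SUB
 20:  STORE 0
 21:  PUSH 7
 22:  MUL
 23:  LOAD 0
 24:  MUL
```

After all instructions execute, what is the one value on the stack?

75684

PUSH -8 -> [-8]
NEG     -> [8]
PUSH -2 -> [8, -2]
SUB     -> [10]
NEG     -> [-10]
NEG     -> [10]
DUP     -> [10, 10]
PUSH 5  -> [10, 10, 5]
POP     -> [10, 10]
MUL     -> [100]
PUSH -2 -> [100, -2]
SUB     -> [102]
PUSH 9  -> [102, 9]
POP     -> [102]
PUSH -4 -> [102, -4]
SWAP    -> [-4, 102]
DUP     -> [-4, 102, 102]
ROT     -> [102, 102, -4]
SUB     -> [102, 106]
STORE 0 -> [102]
PUSH 7  -> [102, 7]
MUL     -> [714]
LOAD 0  -> [714, 106]
MUL     -> [75684]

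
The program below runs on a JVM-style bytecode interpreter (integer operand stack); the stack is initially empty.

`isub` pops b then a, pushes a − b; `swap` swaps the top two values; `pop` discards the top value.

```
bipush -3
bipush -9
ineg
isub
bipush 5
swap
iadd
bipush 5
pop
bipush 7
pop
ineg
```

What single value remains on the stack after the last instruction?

7

bipush -3  -3
bipush -9  -3 -9
ineg       -3 9
isub       -12
bipush 5   -12 5
swap       5 -12
iadd       -7
bipush 5   -7 5
pop        -7
bipush 7   -7 7
pop        -7
ineg       7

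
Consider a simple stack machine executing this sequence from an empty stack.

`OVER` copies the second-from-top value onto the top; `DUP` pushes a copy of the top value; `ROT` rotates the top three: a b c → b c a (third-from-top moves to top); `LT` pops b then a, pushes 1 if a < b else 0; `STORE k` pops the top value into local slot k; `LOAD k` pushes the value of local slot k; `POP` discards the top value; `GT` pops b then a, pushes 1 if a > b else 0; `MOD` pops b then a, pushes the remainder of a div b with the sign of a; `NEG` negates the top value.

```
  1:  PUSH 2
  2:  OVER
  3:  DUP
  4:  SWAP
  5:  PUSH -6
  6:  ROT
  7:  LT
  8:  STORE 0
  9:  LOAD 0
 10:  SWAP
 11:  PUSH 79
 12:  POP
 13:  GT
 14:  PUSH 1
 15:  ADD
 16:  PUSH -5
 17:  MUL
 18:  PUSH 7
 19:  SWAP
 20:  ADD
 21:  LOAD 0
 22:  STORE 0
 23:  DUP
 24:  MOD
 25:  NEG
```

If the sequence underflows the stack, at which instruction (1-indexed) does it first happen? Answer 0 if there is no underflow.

PUSH 2  [2]
OVER  — needs 2 operands, stack has 1 → underflow

2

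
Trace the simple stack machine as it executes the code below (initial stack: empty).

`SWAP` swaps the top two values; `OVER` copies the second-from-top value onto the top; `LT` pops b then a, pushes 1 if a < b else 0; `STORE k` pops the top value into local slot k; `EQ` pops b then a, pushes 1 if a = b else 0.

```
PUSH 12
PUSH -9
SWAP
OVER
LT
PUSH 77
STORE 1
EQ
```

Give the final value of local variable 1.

77

PUSH 12  12
PUSH -9  12 -9
SWAP     -9 12
OVER     -9 12 -9
LT       -9 0
PUSH 77  -9 0 77
STORE 1  -9 0
EQ       0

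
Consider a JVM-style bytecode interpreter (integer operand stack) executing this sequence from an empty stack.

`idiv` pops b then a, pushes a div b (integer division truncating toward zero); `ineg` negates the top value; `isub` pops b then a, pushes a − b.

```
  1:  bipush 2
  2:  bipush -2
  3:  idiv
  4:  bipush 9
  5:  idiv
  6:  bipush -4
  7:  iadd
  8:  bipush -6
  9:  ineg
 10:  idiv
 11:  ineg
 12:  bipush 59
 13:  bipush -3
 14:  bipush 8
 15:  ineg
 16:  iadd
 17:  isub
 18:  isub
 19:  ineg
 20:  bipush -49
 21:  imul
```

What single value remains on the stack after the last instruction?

bipush 2   : 2
bipush -2  : 2 -2
idiv       : -1
bipush 9   : -1 9
idiv       : 0
bipush -4  : 0 -4
iadd       : -4
bipush -6  : -4 -6
ineg       : -4 6
idiv       : 0
ineg       : 0
bipush 59  : 0 59
bipush -3  : 0 59 -3
bipush 8   : 0 59 -3 8
ineg       : 0 59 -3 -8
iadd       : 0 59 -11
isub       : 0 70
isub       : -70
ineg       : 70
bipush -49 : 70 -49
imul       : -3430

-3430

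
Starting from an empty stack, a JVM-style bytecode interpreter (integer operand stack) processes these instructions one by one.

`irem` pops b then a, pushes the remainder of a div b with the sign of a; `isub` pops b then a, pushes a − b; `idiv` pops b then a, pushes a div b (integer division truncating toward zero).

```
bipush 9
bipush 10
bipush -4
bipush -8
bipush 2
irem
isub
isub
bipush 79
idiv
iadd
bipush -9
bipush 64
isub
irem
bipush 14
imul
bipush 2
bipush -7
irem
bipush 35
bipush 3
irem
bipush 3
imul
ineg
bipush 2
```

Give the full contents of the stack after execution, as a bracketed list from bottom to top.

[126, 2, -6, 2]

bipush 9  -> [9]
bipush 10 -> [9, 10]
bipush -4 -> [9, 10, -4]
bipush -8 -> [9, 10, -4, -8]
bipush 2  -> [9, 10, -4, -8, 2]
irem      -> [9, 10, -4, 0]
isub      -> [9, 10, -4]
isub      -> [9, 14]
bipush 79 -> [9, 14, 79]
idiv      -> [9, 0]
iadd      -> [9]
bipush -9 -> [9, -9]
bipush 64 -> [9, -9, 64]
isub      -> [9, -73]
irem      -> [9]
bipush 14 -> [9, 14]
imul      -> [126]
bipush 2  -> [126, 2]
bipush -7 -> [126, 2, -7]
irem      -> [126, 2]
bipush 35 -> [126, 2, 35]
bipush 3  -> [126, 2, 35, 3]
irem      -> [126, 2, 2]
bipush 3  -> [126, 2, 2, 3]
imul      -> [126, 2, 6]
ineg      -> [126, 2, -6]
bipush 2  -> [126, 2, -6, 2]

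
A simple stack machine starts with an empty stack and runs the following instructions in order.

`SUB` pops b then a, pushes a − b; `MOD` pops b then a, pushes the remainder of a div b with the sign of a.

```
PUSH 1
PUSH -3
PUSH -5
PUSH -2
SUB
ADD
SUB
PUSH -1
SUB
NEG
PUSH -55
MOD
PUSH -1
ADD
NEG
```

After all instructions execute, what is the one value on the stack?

PUSH 1   -> [1]
PUSH -3  -> [1, -3]
PUSH -5  -> [1, -3, -5]
PUSH -2  -> [1, -3, -5, -2]
SUB      -> [1, -3, -3]
ADD      -> [1, -6]
SUB      -> [7]
PUSH -1  -> [7, -1]
SUB      -> [8]
NEG      -> [-8]
PUSH -55 -> [-8, -55]
MOD      -> [-8]
PUSH -1  -> [-8, -1]
ADD      -> [-9]
NEG      -> [9]

9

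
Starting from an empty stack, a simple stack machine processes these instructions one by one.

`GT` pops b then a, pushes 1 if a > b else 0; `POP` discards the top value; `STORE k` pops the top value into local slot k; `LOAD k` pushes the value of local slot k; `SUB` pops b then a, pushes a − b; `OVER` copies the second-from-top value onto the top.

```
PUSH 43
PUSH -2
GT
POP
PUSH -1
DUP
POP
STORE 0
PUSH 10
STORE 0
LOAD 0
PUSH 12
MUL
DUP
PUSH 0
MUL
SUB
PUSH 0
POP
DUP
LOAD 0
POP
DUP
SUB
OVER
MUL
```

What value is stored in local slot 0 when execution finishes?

PUSH 43  [43]
PUSH -2  [43, -2]
GT       [1]
POP      []
PUSH -1  [-1]
DUP      [-1, -1]
POP      [-1]
STORE 0  []
PUSH 10  [10]
STORE 0  []
LOAD 0   [10]
PUSH 12  [10, 12]
MUL      [120]
DUP      [120, 120]
PUSH 0   [120, 120, 0]
MUL      [120, 0]
SUB      [120]
PUSH 0   [120, 0]
POP      [120]
DUP      [120, 120]
LOAD 0   [120, 120, 10]
POP      [120, 120]
DUP      [120, 120, 120]
SUB      [120, 0]
OVER     [120, 0, 120]
MUL      [120, 0]

10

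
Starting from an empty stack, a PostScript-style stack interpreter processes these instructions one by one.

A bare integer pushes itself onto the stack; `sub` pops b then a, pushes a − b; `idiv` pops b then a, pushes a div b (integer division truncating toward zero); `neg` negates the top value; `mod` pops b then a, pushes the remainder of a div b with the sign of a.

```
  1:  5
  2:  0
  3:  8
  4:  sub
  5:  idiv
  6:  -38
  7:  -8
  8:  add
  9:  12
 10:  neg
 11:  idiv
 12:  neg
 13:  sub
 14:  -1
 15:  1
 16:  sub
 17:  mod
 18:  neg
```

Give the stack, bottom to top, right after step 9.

[0, -46, 12]

5    : 5
0    : 5 0
8    : 5 0 8
sub  : 5 -8
idiv : 0
-38  : 0 -38
-8   : 0 -38 -8
add  : 0 -46
12   : 0 -46 12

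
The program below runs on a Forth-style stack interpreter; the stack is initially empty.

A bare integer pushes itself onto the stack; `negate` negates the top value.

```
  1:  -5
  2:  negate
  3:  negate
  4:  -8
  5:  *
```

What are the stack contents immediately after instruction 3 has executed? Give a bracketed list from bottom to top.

-5     -> [-5]
negate -> [5]
negate -> [-5]

[-5]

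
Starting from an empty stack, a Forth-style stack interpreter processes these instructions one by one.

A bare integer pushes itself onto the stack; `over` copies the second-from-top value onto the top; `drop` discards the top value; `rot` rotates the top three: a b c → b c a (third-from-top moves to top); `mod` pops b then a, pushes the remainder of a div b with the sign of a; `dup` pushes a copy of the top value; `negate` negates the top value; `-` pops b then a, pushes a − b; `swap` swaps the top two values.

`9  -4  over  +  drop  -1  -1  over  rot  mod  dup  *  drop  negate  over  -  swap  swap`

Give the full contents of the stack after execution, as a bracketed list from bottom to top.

9      : [9]
-4     : [9, -4]
over   : [9, -4, 9]
+      : [9, 5]
drop   : [9]
-1     : [9, -1]
-1     : [9, -1, -1]
over   : [9, -1, -1, -1]
rot    : [9, -1, -1, -1]
mod    : [9, -1, 0]
dup    : [9, -1, 0, 0]
*      : [9, -1, 0]
drop   : [9, -1]
negate : [9, 1]
over   : [9, 1, 9]
-      : [9, -8]
swap   : [-8, 9]
swap   : [9, -8]

[9, -8]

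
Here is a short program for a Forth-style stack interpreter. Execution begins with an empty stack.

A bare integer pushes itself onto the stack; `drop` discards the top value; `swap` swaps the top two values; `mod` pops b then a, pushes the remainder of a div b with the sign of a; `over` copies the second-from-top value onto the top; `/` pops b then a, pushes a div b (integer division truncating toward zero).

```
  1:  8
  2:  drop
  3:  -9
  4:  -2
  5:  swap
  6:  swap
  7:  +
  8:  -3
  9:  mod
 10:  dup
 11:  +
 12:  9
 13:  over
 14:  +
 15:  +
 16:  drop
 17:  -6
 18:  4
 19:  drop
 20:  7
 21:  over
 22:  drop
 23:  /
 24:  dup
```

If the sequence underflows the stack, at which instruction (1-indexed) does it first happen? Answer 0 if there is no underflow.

0

8    -> [8]
drop -> []
-9   -> [-9]
-2   -> [-9, -2]
swap -> [-2, -9]
swap -> [-9, -2]
+    -> [-11]
-3   -> [-11, -3]
mod  -> [-2]
dup  -> [-2, -2]
+    -> [-4]
9    -> [-4, 9]
over -> [-4, 9, -4]
+    -> [-4, 5]
+    -> [1]
drop -> []
-6   -> [-6]
4    -> [-6, 4]
drop -> [-6]
7    -> [-6, 7]
over -> [-6, 7, -6]
drop -> [-6, 7]
/    -> [0]
dup  -> [0, 0]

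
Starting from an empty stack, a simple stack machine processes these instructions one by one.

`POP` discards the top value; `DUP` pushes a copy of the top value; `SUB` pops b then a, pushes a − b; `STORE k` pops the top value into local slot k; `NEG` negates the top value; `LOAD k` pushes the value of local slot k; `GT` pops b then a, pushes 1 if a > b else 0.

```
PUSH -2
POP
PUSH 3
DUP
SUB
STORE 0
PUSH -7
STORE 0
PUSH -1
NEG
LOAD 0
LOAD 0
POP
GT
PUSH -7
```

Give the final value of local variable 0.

-7

PUSH -2 -> [-2]
POP     -> []
PUSH 3  -> [3]
DUP     -> [3, 3]
SUB     -> [0]
STORE 0 -> []
PUSH -7 -> [-7]
STORE 0 -> []
PUSH -1 -> [-1]
NEG     -> [1]
LOAD 0  -> [1, -7]
LOAD 0  -> [1, -7, -7]
POP     -> [1, -7]
GT      -> [1]
PUSH -7 -> [1, -7]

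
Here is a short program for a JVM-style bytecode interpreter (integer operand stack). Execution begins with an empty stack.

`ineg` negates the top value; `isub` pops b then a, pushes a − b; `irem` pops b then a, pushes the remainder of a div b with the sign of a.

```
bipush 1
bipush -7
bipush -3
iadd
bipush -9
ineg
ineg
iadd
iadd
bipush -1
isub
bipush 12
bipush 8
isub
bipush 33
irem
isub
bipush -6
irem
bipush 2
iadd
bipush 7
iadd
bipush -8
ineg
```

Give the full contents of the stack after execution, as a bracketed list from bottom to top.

[6, 8]

bipush 1   [1]
bipush -7  [1, -7]
bipush -3  [1, -7, -3]
iadd       [1, -10]
bipush -9  [1, -10, -9]
ineg       [1, -10, 9]
ineg       [1, -10, -9]
iadd       [1, -19]
iadd       [-18]
bipush -1  [-18, -1]
isub       [-17]
bipush 12  [-17, 12]
bipush 8   [-17, 12, 8]
isub       [-17, 4]
bipush 33  [-17, 4, 33]
irem       [-17, 4]
isub       [-21]
bipush -6  [-21, -6]
irem       [-3]
bipush 2   [-3, 2]
iadd       [-1]
bipush 7   [-1, 7]
iadd       [6]
bipush -8  [6, -8]
ineg       [6, 8]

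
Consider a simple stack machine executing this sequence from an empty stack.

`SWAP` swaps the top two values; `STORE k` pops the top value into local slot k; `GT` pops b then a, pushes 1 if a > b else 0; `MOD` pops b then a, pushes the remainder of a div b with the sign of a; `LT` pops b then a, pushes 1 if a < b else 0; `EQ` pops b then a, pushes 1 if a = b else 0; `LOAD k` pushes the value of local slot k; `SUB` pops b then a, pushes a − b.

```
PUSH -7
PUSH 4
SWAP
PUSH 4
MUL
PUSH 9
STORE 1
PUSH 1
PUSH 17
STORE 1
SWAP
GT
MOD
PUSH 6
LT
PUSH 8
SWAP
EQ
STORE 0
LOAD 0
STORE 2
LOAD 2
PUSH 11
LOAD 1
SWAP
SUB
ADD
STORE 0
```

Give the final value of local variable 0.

6

PUSH -7  [-7]
PUSH 4   [-7, 4]
SWAP     [4, -7]
PUSH 4   [4, -7, 4]
MUL      [4, -28]
PUSH 9   [4, -28, 9]
STORE 1  [4, -28]
PUSH 1   [4, -28, 1]
PUSH 17  [4, -28, 1, 17]
STORE 1  [4, -28, 1]
SWAP     [4, 1, -28]
GT       [4, 1]
MOD      [0]
PUSH 6   [0, 6]
LT       [1]
PUSH 8   [1, 8]
SWAP     [8, 1]
EQ       [0]
STORE 0  []
LOAD 0   [0]
STORE 2  []
LOAD 2   [0]
PUSH 11  [0, 11]
LOAD 1   [0, 11, 17]
SWAP     [0, 17, 11]
SUB      [0, 6]
ADD      [6]
STORE 0  []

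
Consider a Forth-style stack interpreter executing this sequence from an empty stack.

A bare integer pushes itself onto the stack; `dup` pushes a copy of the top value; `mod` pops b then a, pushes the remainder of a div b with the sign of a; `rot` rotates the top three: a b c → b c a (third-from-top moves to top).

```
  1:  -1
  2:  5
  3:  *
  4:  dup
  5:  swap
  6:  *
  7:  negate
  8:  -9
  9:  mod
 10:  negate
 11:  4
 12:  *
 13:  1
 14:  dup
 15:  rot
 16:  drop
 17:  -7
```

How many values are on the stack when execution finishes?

3

-1     -> -1
5      -> -1 5
*      -> -5
dup    -> -5 -5
swap   -> -5 -5
*      -> 25
negate -> -25
-9     -> -25 -9
mod    -> -7
negate -> 7
4      -> 7 4
*      -> 28
1      -> 28 1
dup    -> 28 1 1
rot    -> 1 1 28
drop   -> 1 1
-7     -> 1 1 -7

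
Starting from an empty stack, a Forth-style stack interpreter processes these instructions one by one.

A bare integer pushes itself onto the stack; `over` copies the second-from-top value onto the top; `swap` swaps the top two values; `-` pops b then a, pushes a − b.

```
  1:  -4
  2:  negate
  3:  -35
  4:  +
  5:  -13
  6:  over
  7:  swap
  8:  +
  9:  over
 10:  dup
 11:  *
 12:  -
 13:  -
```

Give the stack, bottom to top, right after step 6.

-4     -> -4
negate -> 4
-35    -> 4 -35
+      -> -31
-13    -> -31 -13
over   -> -31 -13 -31

[-31, -13, -31]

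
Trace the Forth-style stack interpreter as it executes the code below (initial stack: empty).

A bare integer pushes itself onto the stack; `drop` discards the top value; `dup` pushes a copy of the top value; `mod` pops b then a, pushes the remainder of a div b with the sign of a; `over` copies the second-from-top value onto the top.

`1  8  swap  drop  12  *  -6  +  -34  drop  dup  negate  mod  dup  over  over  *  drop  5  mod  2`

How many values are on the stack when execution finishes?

1      → [1]
8      → [1, 8]
swap   → [8, 1]
drop   → [8]
12     → [8, 12]
*      → [96]
-6     → [96, -6]
+      → [90]
-34    → [90, -34]
drop   → [90]
dup    → [90, 90]
negate → [90, -90]
mod    → [0]
dup    → [0, 0]
over   → [0, 0, 0]
over   → [0, 0, 0, 0]
*      → [0, 0, 0]
drop   → [0, 0]
5      → [0, 0, 5]
mod    → [0, 0]
2      → [0, 0, 2]

3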